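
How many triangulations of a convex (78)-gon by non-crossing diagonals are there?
C_76 = 4790408930363303911328386208394864461024520

These polygon triangulations are counted by the Catalan number C_n = (1/(n + 1)) · C(2n, n). For n = 76: C_76 = (1/77) · C(152, 76) = 368861487637974401172285738046404563498888040/77 = 4790408930363303911328386208394864461024520.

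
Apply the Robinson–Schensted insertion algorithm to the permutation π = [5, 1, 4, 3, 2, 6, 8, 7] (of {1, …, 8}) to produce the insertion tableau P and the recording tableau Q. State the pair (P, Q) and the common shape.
P = [1, 2, 6, 7] / [3, 8] / [4] / [5];  Q = [1, 3, 6, 7] / [2, 8] / [4] / [5];  common shape = (4, 2, 1, 1)

Row-insert the values π_1, π_2, … into P one at a time, bumping the leftmost entry strictly greater than the inserted value down to the next row. The recording tableau Q records, in position (i, j), the step at which that cell was added to P.
  Insert 5 (step 1): P = [5];  Q = [1]
  Insert 1 (step 2): P = [1] / [5];  Q = [1] / [2]
  Insert 4 (step 3): P = [1, 4] / [5];  Q = [1, 3] / [2]
  Insert 3 (step 4): P = [1, 3] / [4] / [5];  Q = [1, 3] / [2] / [4]
  Insert 2 (step 5): P = [1, 2] / [3] / [4] / [5];  Q = [1, 3] / [2] / [4] / [5]
  Insert 6 (step 6): P = [1, 2, 6] / [3] / [4] / [5];  Q = [1, 3, 6] / [2] / [4] / [5]
  Insert 8 (step 7): P = [1, 2, 6, 8] / [3] / [4] / [5];  Q = [1, 3, 6, 7] / [2] / [4] / [5]
  Insert 7 (step 8): P = [1, 2, 6, 7] / [3, 8] / [4] / [5];  Q = [1, 3, 6, 7] / [2, 8] / [4] / [5]
Final shape: (4, 2, 1, 1).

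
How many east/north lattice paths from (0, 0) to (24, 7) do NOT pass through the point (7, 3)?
Number of paths = 1911375

Total paths from (0, 0) to (24, 7): C(31, 24) = 2629575. Paths through (7, 3): (paths (0, 0) → (7, 3)) × (paths (7, 3) → (24, 7)) = C(10, 7) · C(21, 17) = 120 · 5985 = 718200. Avoidance count = 2629575 − 718200 = 1911375.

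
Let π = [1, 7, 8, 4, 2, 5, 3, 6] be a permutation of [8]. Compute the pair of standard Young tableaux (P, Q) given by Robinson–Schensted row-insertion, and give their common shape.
P = [1, 2, 3, 6] / [4, 5] / [7, 8];  Q = [1, 2, 3, 8] / [4, 6] / [5, 7];  common shape = (4, 2, 2)

Row-insert the values π_1, π_2, … into P one at a time, bumping the leftmost entry strictly greater than the inserted value down to the next row. The recording tableau Q records, in position (i, j), the step at which that cell was added to P.
  Insert 1 (step 1): P = [1];  Q = [1]
  Insert 7 (step 2): P = [1, 7];  Q = [1, 2]
  Insert 8 (step 3): P = [1, 7, 8];  Q = [1, 2, 3]
  Insert 4 (step 4): P = [1, 4, 8] / [7];  Q = [1, 2, 3] / [4]
  Insert 2 (step 5): P = [1, 2, 8] / [4] / [7];  Q = [1, 2, 3] / [4] / [5]
  Insert 5 (step 6): P = [1, 2, 5] / [4, 8] / [7];  Q = [1, 2, 3] / [4, 6] / [5]
  Insert 3 (step 7): P = [1, 2, 3] / [4, 5] / [7, 8];  Q = [1, 2, 3] / [4, 6] / [5, 7]
  Insert 6 (step 8): P = [1, 2, 3, 6] / [4, 5] / [7, 8];  Q = [1, 2, 3, 8] / [4, 6] / [5, 7]
Final shape: (4, 2, 2).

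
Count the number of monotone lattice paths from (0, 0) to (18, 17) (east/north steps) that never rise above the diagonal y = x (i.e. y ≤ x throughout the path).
Number of paths = 477638700

By the reflection principle (André's argument), the number of monotone paths to (18, 17) with n ≤ m that never go above y = x is C(35, 18) − C(35, 19) = 4537567650 − 4059928950 = 477638700.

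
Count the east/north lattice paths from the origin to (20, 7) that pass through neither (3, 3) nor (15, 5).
Number of paths = 480966

Inclusion–exclusion. Total paths: C(27, 20) = 888030. Through P₁: C(6, 3)·C(21, 17) = 119700. Through P₂: C(20, 15)·C(7, 5) = 325584. Since P₁ is strictly southwest of P₂, a monotone path through both must visit P₁ then P₂; paths through both = C(6, 3)·C(14, 12)·C(7, 5) = 38220. Avoid both = 888030 − 119700 − 325584 + 38220 = 480966.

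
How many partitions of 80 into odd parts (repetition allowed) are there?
p_odd(80) = 77312

Enumerate partitions using only odd parts via the recurrence o(n, m) = o(n, m−2) + o(n−m, m) over odd m, starting from the largest odd part ≤ n. This gives p_odd(80) = 77312. (Euler's theorem: equals the count of distinct-part partitions.)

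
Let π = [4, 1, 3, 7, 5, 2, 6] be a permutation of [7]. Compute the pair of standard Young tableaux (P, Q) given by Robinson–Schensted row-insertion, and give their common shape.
P = [1, 2, 5, 6] / [3, 7] / [4];  Q = [1, 3, 4, 7] / [2, 5] / [6];  common shape = (4, 2, 1)

Row-insert the values π_1, π_2, … into P one at a time, bumping the leftmost entry strictly greater than the inserted value down to the next row. The recording tableau Q records, in position (i, j), the step at which that cell was added to P.
  Insert 4 (step 1): P = [4];  Q = [1]
  Insert 1 (step 2): P = [1] / [4];  Q = [1] / [2]
  Insert 3 (step 3): P = [1, 3] / [4];  Q = [1, 3] / [2]
  Insert 7 (step 4): P = [1, 3, 7] / [4];  Q = [1, 3, 4] / [2]
  Insert 5 (step 5): P = [1, 3, 5] / [4, 7];  Q = [1, 3, 4] / [2, 5]
  Insert 2 (step 6): P = [1, 2, 5] / [3, 7] / [4];  Q = [1, 3, 4] / [2, 5] / [6]
  Insert 6 (step 7): P = [1, 2, 5, 6] / [3, 7] / [4];  Q = [1, 3, 4, 7] / [2, 5] / [6]
Final shape: (4, 2, 1).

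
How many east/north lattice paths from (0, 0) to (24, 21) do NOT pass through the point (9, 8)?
Number of paths = 2863436840550

Total paths from (0, 0) to (24, 21): C(45, 24) = 3773655750150. Paths through (9, 8): (paths (0, 0) → (9, 8)) × (paths (9, 8) → (24, 21)) = C(17, 9) · C(28, 15) = 24310 · 37442160 = 910218909600. Avoidance count = 3773655750150 − 910218909600 = 2863436840550.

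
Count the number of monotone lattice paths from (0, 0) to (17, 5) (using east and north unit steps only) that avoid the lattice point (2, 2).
Number of paths = 21438

Total paths from (0, 0) to (17, 5): C(22, 17) = 26334. Paths through (2, 2): (paths (0, 0) → (2, 2)) × (paths (2, 2) → (17, 5)) = C(4, 2) · C(18, 15) = 6 · 816 = 4896. Avoidance count = 26334 − 4896 = 21438.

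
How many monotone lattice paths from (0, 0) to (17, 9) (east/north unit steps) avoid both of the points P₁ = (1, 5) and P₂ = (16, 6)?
Number of paths = 2797412

Inclusion–exclusion. Total paths: C(26, 17) = 3124550. Through P₁: C(6, 1)·C(20, 16) = 29070. Through P₂: C(22, 16)·C(4, 1) = 298452. Since P₁ is strictly southwest of P₂, a monotone path through both must visit P₁ then P₂; paths through both = C(6, 1)·C(16, 15)·C(4, 1) = 384. Avoid both = 3124550 − 29070 − 298452 + 384 = 2797412.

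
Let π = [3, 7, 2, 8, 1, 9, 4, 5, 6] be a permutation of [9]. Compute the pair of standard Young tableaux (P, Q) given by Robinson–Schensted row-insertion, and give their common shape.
P = [1, 4, 5, 6] / [2, 7, 8, 9] / [3];  Q = [1, 2, 4, 6] / [3, 7, 8, 9] / [5];  common shape = (4, 4, 1)

Row-insert the values π_1, π_2, … into P one at a time, bumping the leftmost entry strictly greater than the inserted value down to the next row. The recording tableau Q records, in position (i, j), the step at which that cell was added to P.
  Insert 3 (step 1): P = [3];  Q = [1]
  Insert 7 (step 2): P = [3, 7];  Q = [1, 2]
  Insert 2 (step 3): P = [2, 7] / [3];  Q = [1, 2] / [3]
  Insert 8 (step 4): P = [2, 7, 8] / [3];  Q = [1, 2, 4] / [3]
  Insert 1 (step 5): P = [1, 7, 8] / [2] / [3];  Q = [1, 2, 4] / [3] / [5]
  Insert 9 (step 6): P = [1, 7, 8, 9] / [2] / [3];  Q = [1, 2, 4, 6] / [3] / [5]
  Insert 4 (step 7): P = [1, 4, 8, 9] / [2, 7] / [3];  Q = [1, 2, 4, 6] / [3, 7] / [5]
  Insert 5 (step 8): P = [1, 4, 5, 9] / [2, 7, 8] / [3];  Q = [1, 2, 4, 6] / [3, 7, 8] / [5]
  Insert 6 (step 9): P = [1, 4, 5, 6] / [2, 7, 8, 9] / [3];  Q = [1, 2, 4, 6] / [3, 7, 8, 9] / [5]
Final shape: (4, 4, 1).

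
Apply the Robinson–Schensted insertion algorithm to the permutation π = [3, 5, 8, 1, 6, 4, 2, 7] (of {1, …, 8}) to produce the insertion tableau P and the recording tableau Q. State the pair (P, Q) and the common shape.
P = [1, 2, 6, 7] / [3, 4] / [5] / [8];  Q = [1, 2, 3, 8] / [4, 5] / [6] / [7];  common shape = (4, 2, 1, 1)

Row-insert the values π_1, π_2, … into P one at a time, bumping the leftmost entry strictly greater than the inserted value down to the next row. The recording tableau Q records, in position (i, j), the step at which that cell was added to P.
  Insert 3 (step 1): P = [3];  Q = [1]
  Insert 5 (step 2): P = [3, 5];  Q = [1, 2]
  Insert 8 (step 3): P = [3, 5, 8];  Q = [1, 2, 3]
  Insert 1 (step 4): P = [1, 5, 8] / [3];  Q = [1, 2, 3] / [4]
  Insert 6 (step 5): P = [1, 5, 6] / [3, 8];  Q = [1, 2, 3] / [4, 5]
  Insert 4 (step 6): P = [1, 4, 6] / [3, 5] / [8];  Q = [1, 2, 3] / [4, 5] / [6]
  Insert 2 (step 7): P = [1, 2, 6] / [3, 4] / [5] / [8];  Q = [1, 2, 3] / [4, 5] / [6] / [7]
  Insert 7 (step 8): P = [1, 2, 6, 7] / [3, 4] / [5] / [8];  Q = [1, 2, 3, 8] / [4, 5] / [6] / [7]
Final shape: (4, 2, 1, 1).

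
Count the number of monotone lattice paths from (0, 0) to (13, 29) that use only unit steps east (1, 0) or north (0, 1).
Number of paths = 25518731280

A monotone lattice path from (0, 0) to (13, 29) consists of 13 east steps and 29 north steps in some order, so it is determined by which 13 of the 42 steps are east. The count is C(42, 13) = 25518731280.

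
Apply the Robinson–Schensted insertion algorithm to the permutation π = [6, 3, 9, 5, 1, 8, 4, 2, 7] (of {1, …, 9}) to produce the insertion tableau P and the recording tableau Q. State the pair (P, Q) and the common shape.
P = [1, 2, 7] / [3, 4, 8] / [5, 9] / [6];  Q = [1, 3, 6] / [2, 4, 9] / [5, 7] / [8];  common shape = (3, 3, 2, 1)

Row-insert the values π_1, π_2, … into P one at a time, bumping the leftmost entry strictly greater than the inserted value down to the next row. The recording tableau Q records, in position (i, j), the step at which that cell was added to P.
  Insert 6 (step 1): P = [6];  Q = [1]
  Insert 3 (step 2): P = [3] / [6];  Q = [1] / [2]
  Insert 9 (step 3): P = [3, 9] / [6];  Q = [1, 3] / [2]
  Insert 5 (step 4): P = [3, 5] / [6, 9];  Q = [1, 3] / [2, 4]
  Insert 1 (step 5): P = [1, 5] / [3, 9] / [6];  Q = [1, 3] / [2, 4] / [5]
  Insert 8 (step 6): P = [1, 5, 8] / [3, 9] / [6];  Q = [1, 3, 6] / [2, 4] / [5]
  Insert 4 (step 7): P = [1, 4, 8] / [3, 5] / [6, 9];  Q = [1, 3, 6] / [2, 4] / [5, 7]
  Insert 2 (step 8): P = [1, 2, 8] / [3, 4] / [5, 9] / [6];  Q = [1, 3, 6] / [2, 4] / [5, 7] / [8]
  Insert 7 (step 9): P = [1, 2, 7] / [3, 4, 8] / [5, 9] / [6];  Q = [1, 3, 6] / [2, 4, 9] / [5, 7] / [8]
Final shape: (3, 3, 2, 1).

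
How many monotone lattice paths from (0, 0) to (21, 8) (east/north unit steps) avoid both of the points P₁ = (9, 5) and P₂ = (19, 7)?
Number of paths = 1804231

Inclusion–exclusion. Total paths: C(29, 21) = 4292145. Through P₁: C(14, 9)·C(15, 12) = 910910. Through P₂: C(26, 19)·C(3, 2) = 1973400. Since P₁ is strictly southwest of P₂, a monotone path through both must visit P₁ then P₂; paths through both = C(14, 9)·C(12, 10)·C(3, 2) = 396396. Avoid both = 4292145 − 910910 − 1973400 + 396396 = 1804231.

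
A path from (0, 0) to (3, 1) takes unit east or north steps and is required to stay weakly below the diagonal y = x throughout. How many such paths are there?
Number of paths = 3

By the reflection principle (André's argument), the number of monotone paths to (3, 1) with n ≤ m that never go above y = x is C(4, 3) − C(4, 4) = 4 − 1 = 3.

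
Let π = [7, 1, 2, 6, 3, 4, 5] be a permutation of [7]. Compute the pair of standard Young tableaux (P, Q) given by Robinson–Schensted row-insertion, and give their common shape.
P = [1, 2, 3, 4, 5] / [6] / [7];  Q = [1, 3, 4, 6, 7] / [2] / [5];  common shape = (5, 1, 1)

Row-insert the values π_1, π_2, … into P one at a time, bumping the leftmost entry strictly greater than the inserted value down to the next row. The recording tableau Q records, in position (i, j), the step at which that cell was added to P.
  Insert 7 (step 1): P = [7];  Q = [1]
  Insert 1 (step 2): P = [1] / [7];  Q = [1] / [2]
  Insert 2 (step 3): P = [1, 2] / [7];  Q = [1, 3] / [2]
  Insert 6 (step 4): P = [1, 2, 6] / [7];  Q = [1, 3, 4] / [2]
  Insert 3 (step 5): P = [1, 2, 3] / [6] / [7];  Q = [1, 3, 4] / [2] / [5]
  Insert 4 (step 6): P = [1, 2, 3, 4] / [6] / [7];  Q = [1, 3, 4, 6] / [2] / [5]
  Insert 5 (step 7): P = [1, 2, 3, 4, 5] / [6] / [7];  Q = [1, 3, 4, 6, 7] / [2] / [5]
Final shape: (5, 1, 1).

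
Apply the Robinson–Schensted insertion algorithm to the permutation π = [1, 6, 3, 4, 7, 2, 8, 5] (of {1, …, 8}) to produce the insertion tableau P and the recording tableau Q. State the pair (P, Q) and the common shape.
P = [1, 2, 4, 5, 8] / [3, 7] / [6];  Q = [1, 2, 4, 5, 7] / [3, 8] / [6];  common shape = (5, 2, 1)

Row-insert the values π_1, π_2, … into P one at a time, bumping the leftmost entry strictly greater than the inserted value down to the next row. The recording tableau Q records, in position (i, j), the step at which that cell was added to P.
  Insert 1 (step 1): P = [1];  Q = [1]
  Insert 6 (step 2): P = [1, 6];  Q = [1, 2]
  Insert 3 (step 3): P = [1, 3] / [6];  Q = [1, 2] / [3]
  Insert 4 (step 4): P = [1, 3, 4] / [6];  Q = [1, 2, 4] / [3]
  Insert 7 (step 5): P = [1, 3, 4, 7] / [6];  Q = [1, 2, 4, 5] / [3]
  Insert 2 (step 6): P = [1, 2, 4, 7] / [3] / [6];  Q = [1, 2, 4, 5] / [3] / [6]
  Insert 8 (step 7): P = [1, 2, 4, 7, 8] / [3] / [6];  Q = [1, 2, 4, 5, 7] / [3] / [6]
  Insert 5 (step 8): P = [1, 2, 4, 5, 8] / [3, 7] / [6];  Q = [1, 2, 4, 5, 7] / [3, 8] / [6]
Final shape: (5, 2, 1).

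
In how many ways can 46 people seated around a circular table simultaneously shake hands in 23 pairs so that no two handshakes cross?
C_23 = 343059613650

These noncrossing handshakes are counted by the Catalan number C_n = (1/(n + 1)) · C(2n, n). For n = 23: C_23 = (1/24) · C(46, 23) = 8233430727600/24 = 343059613650.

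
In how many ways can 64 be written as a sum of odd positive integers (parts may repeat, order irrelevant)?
p_odd(64) = 16444

Enumerate partitions using only odd parts via the recurrence o(n, m) = o(n, m−2) + o(n−m, m) over odd m, starting from the largest odd part ≤ n. This gives p_odd(64) = 16444. (Euler's theorem: equals the count of distinct-part partitions.)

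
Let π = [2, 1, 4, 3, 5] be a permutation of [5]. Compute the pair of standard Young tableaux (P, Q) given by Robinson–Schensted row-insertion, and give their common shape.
P = [1, 3, 5] / [2, 4];  Q = [1, 3, 5] / [2, 4];  common shape = (3, 2)

Row-insert the values π_1, π_2, … into P one at a time, bumping the leftmost entry strictly greater than the inserted value down to the next row. The recording tableau Q records, in position (i, j), the step at which that cell was added to P.
  Insert 2 (step 1): P = [2];  Q = [1]
  Insert 1 (step 2): P = [1] / [2];  Q = [1] / [2]
  Insert 4 (step 3): P = [1, 4] / [2];  Q = [1, 3] / [2]
  Insert 3 (step 4): P = [1, 3] / [2, 4];  Q = [1, 3] / [2, 4]
  Insert 5 (step 5): P = [1, 3, 5] / [2, 4];  Q = [1, 3, 5] / [2, 4]
Final shape: (3, 2).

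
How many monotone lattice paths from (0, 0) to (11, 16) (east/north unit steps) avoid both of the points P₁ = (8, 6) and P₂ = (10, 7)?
Number of paths = 12074647

Inclusion–exclusion. Total paths: C(27, 11) = 13037895. Through P₁: C(14, 8)·C(13, 3) = 858858. Through P₂: C(17, 10)·C(10, 1) = 194480. Since P₁ is strictly southwest of P₂, a monotone path through both must visit P₁ then P₂; paths through both = C(14, 8)·C(3, 2)·C(10, 1) = 90090. Avoid both = 13037895 − 858858 − 194480 + 90090 = 12074647.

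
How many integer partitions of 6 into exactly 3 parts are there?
p(6, 3 parts) = 3

Partitions of n into exactly k parts ↔ partitions of n − k into at most k parts (subtract 1 from each part). For n = 6, k = 3, the partitions are: 4+1+1, 3+2+1, 2+2+2. Count = 3.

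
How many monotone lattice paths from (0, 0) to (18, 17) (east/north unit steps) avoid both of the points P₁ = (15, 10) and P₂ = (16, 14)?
Number of paths = 2854527700

Inclusion–exclusion. Total paths: C(35, 18) = 4537567650. Through P₁: C(25, 15)·C(10, 3) = 392251200. Through P₂: C(30, 16)·C(5, 2) = 1454226750. Since P₁ is strictly southwest of P₂, a monotone path through both must visit P₁ then P₂; paths through both = C(25, 15)·C(5, 1)·C(5, 2) = 163438000. Avoid both = 4537567650 − 392251200 − 1454226750 + 163438000 = 2854527700.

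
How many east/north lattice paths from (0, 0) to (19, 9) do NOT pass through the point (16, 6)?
Number of paths = 5414640

Total paths from (0, 0) to (19, 9): C(28, 19) = 6906900. Paths through (16, 6): (paths (0, 0) → (16, 6)) × (paths (16, 6) → (19, 9)) = C(22, 16) · C(6, 3) = 74613 · 20 = 1492260. Avoidance count = 6906900 − 1492260 = 5414640.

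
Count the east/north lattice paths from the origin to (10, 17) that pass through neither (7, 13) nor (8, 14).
Number of paths = 4075785

Inclusion–exclusion. Total paths: C(27, 10) = 8436285. Through P₁: C(20, 7)·C(7, 3) = 2713200. Through P₂: C(22, 8)·C(5, 2) = 3197700. Since P₁ is strictly southwest of P₂, a monotone path through both must visit P₁ then P₂; paths through both = C(20, 7)·C(2, 1)·C(5, 2) = 1550400. Avoid both = 8436285 − 2713200 − 3197700 + 1550400 = 4075785.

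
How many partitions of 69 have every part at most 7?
p(69, parts ≤ 7) = 87816

Use the recurrence p(n, m) = p(n, m−1) + p(n−m, m): either the largest part is < m (count p(n, m−1)) or the largest part is exactly m (remove one copy of m, count p(n−m, m)). With p(0, ·) = 1 this gives p(69, parts ≤ 7) = 87816. (By conjugating Young diagrams, this also counts partitions of 69 into at most 7 parts.)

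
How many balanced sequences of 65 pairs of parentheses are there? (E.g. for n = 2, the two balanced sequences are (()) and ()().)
C_65 = 1440418573150919668872489894243865350

These balanced parentheses are counted by the Catalan number C_n = (1/(n + 1)) · C(2n, n). For n = 65: C_65 = (1/66) · C(130, 65) = 95067625827960698145584333020095113100/66 = 1440418573150919668872489894243865350.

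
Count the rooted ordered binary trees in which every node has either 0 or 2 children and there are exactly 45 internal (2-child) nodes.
C_45 = 2257117854077248073253720

These full binary trees are counted by the Catalan number C_n = (1/(n + 1)) · C(2n, n). For n = 45: C_45 = (1/46) · C(90, 45) = 103827421287553411369671120/46 = 2257117854077248073253720.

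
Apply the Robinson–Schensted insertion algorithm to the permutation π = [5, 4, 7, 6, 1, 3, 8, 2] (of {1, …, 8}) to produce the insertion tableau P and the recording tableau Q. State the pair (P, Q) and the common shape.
P = [1, 2, 8] / [3, 6] / [4, 7] / [5];  Q = [1, 3, 7] / [2, 4] / [5, 6] / [8];  common shape = (3, 2, 2, 1)

Row-insert the values π_1, π_2, … into P one at a time, bumping the leftmost entry strictly greater than the inserted value down to the next row. The recording tableau Q records, in position (i, j), the step at which that cell was added to P.
  Insert 5 (step 1): P = [5];  Q = [1]
  Insert 4 (step 2): P = [4] / [5];  Q = [1] / [2]
  Insert 7 (step 3): P = [4, 7] / [5];  Q = [1, 3] / [2]
  Insert 6 (step 4): P = [4, 6] / [5, 7];  Q = [1, 3] / [2, 4]
  Insert 1 (step 5): P = [1, 6] / [4, 7] / [5];  Q = [1, 3] / [2, 4] / [5]
  Insert 3 (step 6): P = [1, 3] / [4, 6] / [5, 7];  Q = [1, 3] / [2, 4] / [5, 6]
  Insert 8 (step 7): P = [1, 3, 8] / [4, 6] / [5, 7];  Q = [1, 3, 7] / [2, 4] / [5, 6]
  Insert 2 (step 8): P = [1, 2, 8] / [3, 6] / [4, 7] / [5];  Q = [1, 3, 7] / [2, 4] / [5, 6] / [8]
Final shape: (3, 2, 2, 1).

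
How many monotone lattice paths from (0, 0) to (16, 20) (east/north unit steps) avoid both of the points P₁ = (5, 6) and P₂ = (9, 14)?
Number of paths = 4238687310

Inclusion–exclusion. Total paths: C(36, 16) = 7307872110. Through P₁: C(11, 5)·C(25, 11) = 2059318800. Through P₂: C(23, 9)·C(13, 7) = 1402298040. Since P₁ is strictly southwest of P₂, a monotone path through both must visit P₁ then P₂; paths through both = C(11, 5)·C(12, 4)·C(13, 7) = 392432040. Avoid both = 7307872110 − 2059318800 − 1402298040 + 392432040 = 4238687310.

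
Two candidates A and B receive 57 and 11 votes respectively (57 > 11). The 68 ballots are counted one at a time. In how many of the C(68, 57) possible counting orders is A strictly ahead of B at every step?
Strict-lead orderings = 1037068664528

Total orderings of the 68 votes with 57 for A: C(68, 57) = 1533058025824. By the Bertrand ballot formula (Cycle Lemma / reflection principle), the number of orderings in which A is strictly ahead of B throughout is (p − q)/(p + q) · C(p + q, p) = (57 − 11)/(57 + 11) · 1533058025824 = 1037068664528.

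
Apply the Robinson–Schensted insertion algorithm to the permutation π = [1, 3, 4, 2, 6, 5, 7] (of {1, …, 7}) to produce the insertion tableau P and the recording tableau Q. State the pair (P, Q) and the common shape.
P = [1, 2, 4, 5, 7] / [3, 6];  Q = [1, 2, 3, 5, 7] / [4, 6];  common shape = (5, 2)

Row-insert the values π_1, π_2, … into P one at a time, bumping the leftmost entry strictly greater than the inserted value down to the next row. The recording tableau Q records, in position (i, j), the step at which that cell was added to P.
  Insert 1 (step 1): P = [1];  Q = [1]
  Insert 3 (step 2): P = [1, 3];  Q = [1, 2]
  Insert 4 (step 3): P = [1, 3, 4];  Q = [1, 2, 3]
  Insert 2 (step 4): P = [1, 2, 4] / [3];  Q = [1, 2, 3] / [4]
  Insert 6 (step 5): P = [1, 2, 4, 6] / [3];  Q = [1, 2, 3, 5] / [4]
  Insert 5 (step 6): P = [1, 2, 4, 5] / [3, 6];  Q = [1, 2, 3, 5] / [4, 6]
  Insert 7 (step 7): P = [1, 2, 4, 5, 7] / [3, 6];  Q = [1, 2, 3, 5, 7] / [4, 6]
Final shape: (5, 2).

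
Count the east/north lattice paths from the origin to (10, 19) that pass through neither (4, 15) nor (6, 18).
Number of paths = 18736870

Inclusion–exclusion. Total paths: C(29, 10) = 20030010. Through P₁: C(19, 4)·C(10, 6) = 813960. Through P₂: C(24, 6)·C(5, 4) = 672980. Since P₁ is strictly southwest of P₂, a monotone path through both must visit P₁ then P₂; paths through both = C(19, 4)·C(5, 2)·C(5, 4) = 193800. Avoid both = 20030010 − 813960 − 672980 + 193800 = 18736870.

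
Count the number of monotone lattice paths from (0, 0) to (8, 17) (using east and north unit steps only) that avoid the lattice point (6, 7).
Number of paths = 968319

Total paths from (0, 0) to (8, 17): C(25, 8) = 1081575. Paths through (6, 7): (paths (0, 0) → (6, 7)) × (paths (6, 7) → (8, 17)) = C(13, 6) · C(12, 2) = 1716 · 66 = 113256. Avoidance count = 1081575 − 113256 = 968319.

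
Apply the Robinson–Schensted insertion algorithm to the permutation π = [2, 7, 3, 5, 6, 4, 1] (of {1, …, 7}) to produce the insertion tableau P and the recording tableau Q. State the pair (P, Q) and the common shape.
P = [1, 3, 4, 6] / [2] / [5] / [7];  Q = [1, 2, 4, 5] / [3] / [6] / [7];  common shape = (4, 1, 1, 1)

Row-insert the values π_1, π_2, … into P one at a time, bumping the leftmost entry strictly greater than the inserted value down to the next row. The recording tableau Q records, in position (i, j), the step at which that cell was added to P.
  Insert 2 (step 1): P = [2];  Q = [1]
  Insert 7 (step 2): P = [2, 7];  Q = [1, 2]
  Insert 3 (step 3): P = [2, 3] / [7];  Q = [1, 2] / [3]
  Insert 5 (step 4): P = [2, 3, 5] / [7];  Q = [1, 2, 4] / [3]
  Insert 6 (step 5): P = [2, 3, 5, 6] / [7];  Q = [1, 2, 4, 5] / [3]
  Insert 4 (step 6): P = [2, 3, 4, 6] / [5] / [7];  Q = [1, 2, 4, 5] / [3] / [6]
  Insert 1 (step 7): P = [1, 3, 4, 6] / [2] / [5] / [7];  Q = [1, 2, 4, 5] / [3] / [6] / [7]
Final shape: (4, 1, 1, 1).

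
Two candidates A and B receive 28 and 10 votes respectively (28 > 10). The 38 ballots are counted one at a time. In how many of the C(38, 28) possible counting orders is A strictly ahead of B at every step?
Strict-lead orderings = 223926516

Total orderings of the 38 votes with 28 for A: C(38, 28) = 472733756. By the Bertrand ballot formula (Cycle Lemma / reflection principle), the number of orderings in which A is strictly ahead of B throughout is (p − q)/(p + q) · C(p + q, p) = (28 − 10)/(28 + 10) · 472733756 = 223926516.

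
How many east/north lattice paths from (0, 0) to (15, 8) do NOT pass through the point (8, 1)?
Number of paths = 459426

Total paths from (0, 0) to (15, 8): C(23, 15) = 490314. Paths through (8, 1): (paths (0, 0) → (8, 1)) × (paths (8, 1) → (15, 8)) = C(9, 8) · C(14, 7) = 9 · 3432 = 30888. Avoidance count = 490314 − 30888 = 459426.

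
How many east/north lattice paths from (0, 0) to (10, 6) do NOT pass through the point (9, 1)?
Number of paths = 7948

Total paths from (0, 0) to (10, 6): C(16, 10) = 8008. Paths through (9, 1): (paths (0, 0) → (9, 1)) × (paths (9, 1) → (10, 6)) = C(10, 9) · C(6, 1) = 10 · 6 = 60. Avoidance count = 8008 − 60 = 7948.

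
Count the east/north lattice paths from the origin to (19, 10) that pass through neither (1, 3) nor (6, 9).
Number of paths = 18063012

Inclusion–exclusion. Total paths: C(29, 19) = 20030010. Through P₁: C(4, 1)·C(25, 18) = 1922800. Through P₂: C(15, 6)·C(14, 13) = 70070. Since P₁ is strictly southwest of P₂, a monotone path through both must visit P₁ then P₂; paths through both = C(4, 1)·C(11, 5)·C(14, 13) = 25872. Avoid both = 20030010 − 1922800 − 70070 + 25872 = 18063012.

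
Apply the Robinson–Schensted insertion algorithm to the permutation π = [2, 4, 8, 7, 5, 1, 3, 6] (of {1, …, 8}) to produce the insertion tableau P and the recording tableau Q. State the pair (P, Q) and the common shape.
P = [1, 3, 5, 6] / [2, 4] / [7] / [8];  Q = [1, 2, 3, 8] / [4, 7] / [5] / [6];  common shape = (4, 2, 1, 1)

Row-insert the values π_1, π_2, … into P one at a time, bumping the leftmost entry strictly greater than the inserted value down to the next row. The recording tableau Q records, in position (i, j), the step at which that cell was added to P.
  Insert 2 (step 1): P = [2];  Q = [1]
  Insert 4 (step 2): P = [2, 4];  Q = [1, 2]
  Insert 8 (step 3): P = [2, 4, 8];  Q = [1, 2, 3]
  Insert 7 (step 4): P = [2, 4, 7] / [8];  Q = [1, 2, 3] / [4]
  Insert 5 (step 5): P = [2, 4, 5] / [7] / [8];  Q = [1, 2, 3] / [4] / [5]
  Insert 1 (step 6): P = [1, 4, 5] / [2] / [7] / [8];  Q = [1, 2, 3] / [4] / [5] / [6]
  Insert 3 (step 7): P = [1, 3, 5] / [2, 4] / [7] / [8];  Q = [1, 2, 3] / [4, 7] / [5] / [6]
  Insert 6 (step 8): P = [1, 3, 5, 6] / [2, 4] / [7] / [8];  Q = [1, 2, 3, 8] / [4, 7] / [5] / [6]
Final shape: (4, 2, 1, 1).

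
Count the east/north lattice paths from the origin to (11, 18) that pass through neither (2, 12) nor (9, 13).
Number of paths = 23711303

Inclusion–exclusion. Total paths: C(29, 11) = 34597290. Through P₁: C(14, 2)·C(15, 9) = 455455. Through P₂: C(22, 9)·C(7, 2) = 10445820. Since P₁ is strictly southwest of P₂, a monotone path through both must visit P₁ then P₂; paths through both = C(14, 2)·C(8, 7)·C(7, 2) = 15288. Avoid both = 34597290 − 455455 − 10445820 + 15288 = 23711303.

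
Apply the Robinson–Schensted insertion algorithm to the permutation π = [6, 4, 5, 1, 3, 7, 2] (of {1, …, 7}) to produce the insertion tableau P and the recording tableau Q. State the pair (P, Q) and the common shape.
P = [1, 2, 7] / [3, 5] / [4] / [6];  Q = [1, 3, 6] / [2, 5] / [4] / [7];  common shape = (3, 2, 1, 1)

Row-insert the values π_1, π_2, … into P one at a time, bumping the leftmost entry strictly greater than the inserted value down to the next row. The recording tableau Q records, in position (i, j), the step at which that cell was added to P.
  Insert 6 (step 1): P = [6];  Q = [1]
  Insert 4 (step 2): P = [4] / [6];  Q = [1] / [2]
  Insert 5 (step 3): P = [4, 5] / [6];  Q = [1, 3] / [2]
  Insert 1 (step 4): P = [1, 5] / [4] / [6];  Q = [1, 3] / [2] / [4]
  Insert 3 (step 5): P = [1, 3] / [4, 5] / [6];  Q = [1, 3] / [2, 5] / [4]
  Insert 7 (step 6): P = [1, 3, 7] / [4, 5] / [6];  Q = [1, 3, 6] / [2, 5] / [4]
  Insert 2 (step 7): P = [1, 2, 7] / [3, 5] / [4] / [6];  Q = [1, 3, 6] / [2, 5] / [4] / [7]
Final shape: (3, 2, 1, 1).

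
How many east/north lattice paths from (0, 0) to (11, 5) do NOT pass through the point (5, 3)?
Number of paths = 2800

Total paths from (0, 0) to (11, 5): C(16, 11) = 4368. Paths through (5, 3): (paths (0, 0) → (5, 3)) × (paths (5, 3) → (11, 5)) = C(8, 5) · C(8, 6) = 56 · 28 = 1568. Avoidance count = 4368 − 1568 = 2800.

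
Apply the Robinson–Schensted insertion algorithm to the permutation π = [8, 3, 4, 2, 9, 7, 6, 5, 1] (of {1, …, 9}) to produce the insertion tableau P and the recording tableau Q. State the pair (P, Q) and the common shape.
P = [1, 4, 5] / [2, 6] / [3, 9] / [7] / [8];  Q = [1, 3, 5] / [2, 6] / [4, 7] / [8] / [9];  common shape = (3, 2, 2, 1, 1)

Row-insert the values π_1, π_2, … into P one at a time, bumping the leftmost entry strictly greater than the inserted value down to the next row. The recording tableau Q records, in position (i, j), the step at which that cell was added to P.
  Insert 8 (step 1): P = [8];  Q = [1]
  Insert 3 (step 2): P = [3] / [8];  Q = [1] / [2]
  Insert 4 (step 3): P = [3, 4] / [8];  Q = [1, 3] / [2]
  Insert 2 (step 4): P = [2, 4] / [3] / [8];  Q = [1, 3] / [2] / [4]
  Insert 9 (step 5): P = [2, 4, 9] / [3] / [8];  Q = [1, 3, 5] / [2] / [4]
  Insert 7 (step 6): P = [2, 4, 7] / [3, 9] / [8];  Q = [1, 3, 5] / [2, 6] / [4]
  Insert 6 (step 7): P = [2, 4, 6] / [3, 7] / [8, 9];  Q = [1, 3, 5] / [2, 6] / [4, 7]
  Insert 5 (step 8): P = [2, 4, 5] / [3, 6] / [7, 9] / [8];  Q = [1, 3, 5] / [2, 6] / [4, 7] / [8]
  Insert 1 (step 9): P = [1, 4, 5] / [2, 6] / [3, 9] / [7] / [8];  Q = [1, 3, 5] / [2, 6] / [4, 7] / [8] / [9]
Final shape: (3, 2, 2, 1, 1).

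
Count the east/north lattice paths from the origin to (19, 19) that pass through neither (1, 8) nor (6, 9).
Number of paths = 29369617424

Inclusion–exclusion. Total paths: C(38, 19) = 35345263800. Through P₁: C(9, 1)·C(29, 18) = 311375610. Through P₂: C(15, 6)·C(23, 13) = 5726050330. Since P₁ is strictly southwest of P₂, a monotone path through both must visit P₁ then P₂; paths through both = C(9, 1)·C(6, 5)·C(23, 13) = 61779564. Avoid both = 35345263800 − 311375610 − 5726050330 + 61779564 = 29369617424.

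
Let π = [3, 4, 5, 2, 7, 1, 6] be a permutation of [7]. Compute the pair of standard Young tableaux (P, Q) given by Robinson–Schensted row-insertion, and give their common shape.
P = [1, 4, 5, 6] / [2, 7] / [3];  Q = [1, 2, 3, 5] / [4, 7] / [6];  common shape = (4, 2, 1)

Row-insert the values π_1, π_2, … into P one at a time, bumping the leftmost entry strictly greater than the inserted value down to the next row. The recording tableau Q records, in position (i, j), the step at which that cell was added to P.
  Insert 3 (step 1): P = [3];  Q = [1]
  Insert 4 (step 2): P = [3, 4];  Q = [1, 2]
  Insert 5 (step 3): P = [3, 4, 5];  Q = [1, 2, 3]
  Insert 2 (step 4): P = [2, 4, 5] / [3];  Q = [1, 2, 3] / [4]
  Insert 7 (step 5): P = [2, 4, 5, 7] / [3];  Q = [1, 2, 3, 5] / [4]
  Insert 1 (step 6): P = [1, 4, 5, 7] / [2] / [3];  Q = [1, 2, 3, 5] / [4] / [6]
  Insert 6 (step 7): P = [1, 4, 5, 6] / [2, 7] / [3];  Q = [1, 2, 3, 5] / [4, 7] / [6]
Final shape: (4, 2, 1).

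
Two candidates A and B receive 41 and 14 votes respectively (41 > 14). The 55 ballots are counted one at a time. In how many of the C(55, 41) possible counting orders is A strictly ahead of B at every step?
Strict-lead orderings = 2137196768490

Total orderings of the 55 votes with 41 for A: C(55, 41) = 4353548972850. By the Bertrand ballot formula (Cycle Lemma / reflection principle), the number of orderings in which A is strictly ahead of B throughout is (p − q)/(p + q) · C(p + q, p) = (41 − 14)/(41 + 14) · 4353548972850 = 2137196768490.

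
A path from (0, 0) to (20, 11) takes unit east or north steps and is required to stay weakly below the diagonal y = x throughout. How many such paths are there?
Number of paths = 40320150

By the reflection principle (André's argument), the number of monotone paths to (20, 11) with n ≤ m that never go above y = x is C(31, 20) − C(31, 21) = 84672315 − 44352165 = 40320150.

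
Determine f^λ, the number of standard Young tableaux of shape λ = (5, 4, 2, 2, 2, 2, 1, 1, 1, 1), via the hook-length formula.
# SYT of shape (5, 4, 2, 2, 2, 2, 1, 1, 1, 1) = 115472500

Hook-length formula: f^λ = n! / Π hook(c), product over all cells c of the Young diagram. For λ = (5, 4, 2, 2, 2, 2, 1, 1, 1, 1), n = 21 boxes. Hook lengths by row (left-to-right, top-to-bottom): [14, 9, 4, 3, 1]; [12, 7, 2, 1]; [9, 4]; [8, 3]; [7, 2]; [6, 1]; [4]; [3]; [2]; [1]. Product of hooks = 442451165184. So f^λ = 21! / 442451165184 = 51090942171709440000 / 442451165184 = 115472500.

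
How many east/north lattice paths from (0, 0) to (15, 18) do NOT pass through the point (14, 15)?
Number of paths = 726923280

Total paths from (0, 0) to (15, 18): C(33, 15) = 1037158320. Paths through (14, 15): (paths (0, 0) → (14, 15)) × (paths (14, 15) → (15, 18)) = C(29, 14) · C(4, 1) = 77558760 · 4 = 310235040. Avoidance count = 1037158320 − 310235040 = 726923280.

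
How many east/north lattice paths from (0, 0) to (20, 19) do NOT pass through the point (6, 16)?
Number of paths = 68872527570

Total paths from (0, 0) to (20, 19): C(39, 20) = 68923264410. Paths through (6, 16): (paths (0, 0) → (6, 16)) × (paths (6, 16) → (20, 19)) = C(22, 6) · C(17, 14) = 74613 · 680 = 50736840. Avoidance count = 68923264410 − 50736840 = 68872527570.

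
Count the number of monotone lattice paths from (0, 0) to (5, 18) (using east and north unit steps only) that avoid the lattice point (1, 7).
Number of paths = 22729

Total paths from (0, 0) to (5, 18): C(23, 5) = 33649. Paths through (1, 7): (paths (0, 0) → (1, 7)) × (paths (1, 7) → (5, 18)) = C(8, 1) · C(15, 4) = 8 · 1365 = 10920. Avoidance count = 33649 − 10920 = 22729.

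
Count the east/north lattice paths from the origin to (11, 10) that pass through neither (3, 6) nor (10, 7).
Number of paths = 236032

Inclusion–exclusion. Total paths: C(21, 11) = 352716. Through P₁: C(9, 3)·C(12, 8) = 41580. Through P₂: C(17, 10)·C(4, 1) = 77792. Since P₁ is strictly southwest of P₂, a monotone path through both must visit P₁ then P₂; paths through both = C(9, 3)·C(8, 7)·C(4, 1) = 2688. Avoid both = 352716 − 41580 − 77792 + 2688 = 236032.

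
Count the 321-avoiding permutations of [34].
C_34 = 812944042149730764

These 321-avoiding permutations are counted by the Catalan number C_n = (1/(n + 1)) · C(2n, n). For n = 34: C_34 = (1/35) · C(68, 34) = 28453041475240576740/35 = 812944042149730764.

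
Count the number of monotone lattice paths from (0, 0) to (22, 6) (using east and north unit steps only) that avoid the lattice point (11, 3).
Number of paths = 244244

Total paths from (0, 0) to (22, 6): C(28, 22) = 376740. Paths through (11, 3): (paths (0, 0) → (11, 3)) × (paths (11, 3) → (22, 6)) = C(14, 11) · C(14, 11) = 364 · 364 = 132496. Avoidance count = 376740 − 132496 = 244244.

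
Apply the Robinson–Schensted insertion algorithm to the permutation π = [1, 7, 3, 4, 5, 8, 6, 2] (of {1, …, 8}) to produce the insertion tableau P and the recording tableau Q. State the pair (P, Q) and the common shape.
P = [1, 2, 4, 5, 6] / [3, 8] / [7];  Q = [1, 2, 4, 5, 6] / [3, 7] / [8];  common shape = (5, 2, 1)

Row-insert the values π_1, π_2, … into P one at a time, bumping the leftmost entry strictly greater than the inserted value down to the next row. The recording tableau Q records, in position (i, j), the step at which that cell was added to P.
  Insert 1 (step 1): P = [1];  Q = [1]
  Insert 7 (step 2): P = [1, 7];  Q = [1, 2]
  Insert 3 (step 3): P = [1, 3] / [7];  Q = [1, 2] / [3]
  Insert 4 (step 4): P = [1, 3, 4] / [7];  Q = [1, 2, 4] / [3]
  Insert 5 (step 5): P = [1, 3, 4, 5] / [7];  Q = [1, 2, 4, 5] / [3]
  Insert 8 (step 6): P = [1, 3, 4, 5, 8] / [7];  Q = [1, 2, 4, 5, 6] / [3]
  Insert 6 (step 7): P = [1, 3, 4, 5, 6] / [7, 8];  Q = [1, 2, 4, 5, 6] / [3, 7]
  Insert 2 (step 8): P = [1, 2, 4, 5, 6] / [3, 8] / [7];  Q = [1, 2, 4, 5, 6] / [3, 7] / [8]
Final shape: (5, 2, 1).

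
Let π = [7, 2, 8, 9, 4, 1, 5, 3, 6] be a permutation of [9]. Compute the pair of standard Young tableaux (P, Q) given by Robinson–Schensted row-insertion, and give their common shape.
P = [1, 3, 5, 6] / [2, 4, 9] / [7, 8];  Q = [1, 3, 4, 9] / [2, 5, 7] / [6, 8];  common shape = (4, 3, 2)

Row-insert the values π_1, π_2, … into P one at a time, bumping the leftmost entry strictly greater than the inserted value down to the next row. The recording tableau Q records, in position (i, j), the step at which that cell was added to P.
  Insert 7 (step 1): P = [7];  Q = [1]
  Insert 2 (step 2): P = [2] / [7];  Q = [1] / [2]
  Insert 8 (step 3): P = [2, 8] / [7];  Q = [1, 3] / [2]
  Insert 9 (step 4): P = [2, 8, 9] / [7];  Q = [1, 3, 4] / [2]
  Insert 4 (step 5): P = [2, 4, 9] / [7, 8];  Q = [1, 3, 4] / [2, 5]
  Insert 1 (step 6): P = [1, 4, 9] / [2, 8] / [7];  Q = [1, 3, 4] / [2, 5] / [6]
  Insert 5 (step 7): P = [1, 4, 5] / [2, 8, 9] / [7];  Q = [1, 3, 4] / [2, 5, 7] / [6]
  Insert 3 (step 8): P = [1, 3, 5] / [2, 4, 9] / [7, 8];  Q = [1, 3, 4] / [2, 5, 7] / [6, 8]
  Insert 6 (step 9): P = [1, 3, 5, 6] / [2, 4, 9] / [7, 8];  Q = [1, 3, 4, 9] / [2, 5, 7] / [6, 8]
Final shape: (4, 3, 2).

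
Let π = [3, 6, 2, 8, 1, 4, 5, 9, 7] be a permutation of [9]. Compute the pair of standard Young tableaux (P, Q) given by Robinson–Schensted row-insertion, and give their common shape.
P = [1, 4, 5, 7] / [2, 6, 8, 9] / [3];  Q = [1, 2, 4, 8] / [3, 6, 7, 9] / [5];  common shape = (4, 4, 1)

Row-insert the values π_1, π_2, … into P one at a time, bumping the leftmost entry strictly greater than the inserted value down to the next row. The recording tableau Q records, in position (i, j), the step at which that cell was added to P.
  Insert 3 (step 1): P = [3];  Q = [1]
  Insert 6 (step 2): P = [3, 6];  Q = [1, 2]
  Insert 2 (step 3): P = [2, 6] / [3];  Q = [1, 2] / [3]
  Insert 8 (step 4): P = [2, 6, 8] / [3];  Q = [1, 2, 4] / [3]
  Insert 1 (step 5): P = [1, 6, 8] / [2] / [3];  Q = [1, 2, 4] / [3] / [5]
  Insert 4 (step 6): P = [1, 4, 8] / [2, 6] / [3];  Q = [1, 2, 4] / [3, 6] / [5]
  Insert 5 (step 7): P = [1, 4, 5] / [2, 6, 8] / [3];  Q = [1, 2, 4] / [3, 6, 7] / [5]
  Insert 9 (step 8): P = [1, 4, 5, 9] / [2, 6, 8] / [3];  Q = [1, 2, 4, 8] / [3, 6, 7] / [5]
  Insert 7 (step 9): P = [1, 4, 5, 7] / [2, 6, 8, 9] / [3];  Q = [1, 2, 4, 8] / [3, 6, 7, 9] / [5]
Final shape: (4, 4, 1).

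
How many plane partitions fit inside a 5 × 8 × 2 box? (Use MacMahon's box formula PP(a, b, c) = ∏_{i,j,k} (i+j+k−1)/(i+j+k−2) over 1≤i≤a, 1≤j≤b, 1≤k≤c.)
PP(5, 8, 2) = 429429

Evaluate the triple product over i = 1..5, j = 1..8, k = 1..2. The factors are (2/1) · (3/2) · (3/2) · (4/3) · (4/3) · (5/4) · (5/4) · (6/5) · … (80 factors total). The numerators and denominators telescope so the product is an integer; carrying out the multiplication exactly gives PP(5, 8, 2) = 429429.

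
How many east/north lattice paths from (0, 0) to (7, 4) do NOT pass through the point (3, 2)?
Number of paths = 180

Total paths from (0, 0) to (7, 4): C(11, 7) = 330. Paths through (3, 2): (paths (0, 0) → (3, 2)) × (paths (3, 2) → (7, 4)) = C(5, 3) · C(6, 4) = 10 · 15 = 150. Avoidance count = 330 − 150 = 180.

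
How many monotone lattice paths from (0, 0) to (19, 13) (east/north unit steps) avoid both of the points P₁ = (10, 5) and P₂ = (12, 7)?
Number of paths = 218823750

Inclusion–exclusion. Total paths: C(32, 19) = 347373600. Through P₁: C(15, 10)·C(17, 9) = 73002930. Through P₂: C(19, 12)·C(13, 7) = 86465808. Since P₁ is strictly southwest of P₂, a monotone path through both must visit P₁ then P₂; paths through both = C(15, 10)·C(4, 2)·C(13, 7) = 30918888. Avoid both = 347373600 − 73002930 − 86465808 + 30918888 = 218823750.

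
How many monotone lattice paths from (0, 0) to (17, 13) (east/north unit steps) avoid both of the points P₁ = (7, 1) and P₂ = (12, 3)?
Number of paths = 113724821

Inclusion–exclusion. Total paths: C(30, 17) = 119759850. Through P₁: C(8, 7)·C(22, 10) = 5173168. Through P₂: C(15, 12)·C(15, 5) = 1366365. Since P₁ is strictly southwest of P₂, a monotone path through both must visit P₁ then P₂; paths through both = C(8, 7)·C(7, 5)·C(15, 5) = 504504. Avoid both = 119759850 − 5173168 − 1366365 + 504504 = 113724821.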